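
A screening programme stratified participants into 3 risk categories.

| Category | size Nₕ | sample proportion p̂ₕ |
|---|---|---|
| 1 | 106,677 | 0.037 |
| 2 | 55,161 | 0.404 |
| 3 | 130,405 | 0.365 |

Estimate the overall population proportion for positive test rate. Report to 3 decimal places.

0.253

N = 106677 + 55161 + 130405 = 292243.
Overall proportion = Σ (Nₕ/N)·p̂ₕ.
Σ Nₕp̂ₕ = 3947.049 + 22285.044 + 47597.825 = 73829.918.
73829.918 / 292243 = 0.25263... → 0.253.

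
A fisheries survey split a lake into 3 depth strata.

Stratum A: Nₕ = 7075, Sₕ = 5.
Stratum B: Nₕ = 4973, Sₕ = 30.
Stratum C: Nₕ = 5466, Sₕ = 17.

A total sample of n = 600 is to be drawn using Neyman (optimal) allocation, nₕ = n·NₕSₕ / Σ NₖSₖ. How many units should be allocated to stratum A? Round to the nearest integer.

76

A: NₕSₕ = 7075·5 = 35375
B: NₕSₕ = 4973·30 = 149190
C: NₕSₕ = 5466·17 = 92922
Σ NₕSₕ = 277487.
n_A = 600·35375/277487 = 76.490... → 76.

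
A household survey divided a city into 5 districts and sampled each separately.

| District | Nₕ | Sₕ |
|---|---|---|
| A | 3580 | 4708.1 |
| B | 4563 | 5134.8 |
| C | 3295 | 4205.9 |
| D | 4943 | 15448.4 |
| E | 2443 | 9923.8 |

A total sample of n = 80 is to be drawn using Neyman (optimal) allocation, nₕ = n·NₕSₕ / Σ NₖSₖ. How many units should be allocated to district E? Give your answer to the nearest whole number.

A: NₕSₕ = 3580·4708.1 = 16854998
B: NₕSₕ = 4563·5134.8 = 23430092.4
C: NₕSₕ = 3295·4205.9 = 13858440.5
D: NₕSₕ = 4943·15448.4 = 76361441.2
E: NₕSₕ = 2443·9923.8 = 24243843.4
Σ NₕSₕ = 154748815.5.
n_E = 80·24243843.4/154748815.5 = 12.533... → 13.

13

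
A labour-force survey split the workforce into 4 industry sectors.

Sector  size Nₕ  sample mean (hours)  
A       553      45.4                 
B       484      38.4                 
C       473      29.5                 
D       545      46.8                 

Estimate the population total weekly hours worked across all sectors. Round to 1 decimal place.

83151.3

A: 553·45.4 = 25106.2
B: 484·38.4 = 18585.6
C: 473·29.5 = 13953.5
D: 545·46.8 = 25506
τ̂ = Σ Nₕx̄ₕ = 83151.3.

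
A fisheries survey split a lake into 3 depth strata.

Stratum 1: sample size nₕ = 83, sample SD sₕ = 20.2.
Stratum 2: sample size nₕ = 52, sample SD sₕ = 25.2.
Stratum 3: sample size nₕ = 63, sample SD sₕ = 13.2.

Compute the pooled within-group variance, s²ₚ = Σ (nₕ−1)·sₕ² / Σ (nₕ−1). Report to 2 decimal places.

393.07

Degrees of freedom: 82 + 51 + 62 = 195.
Σ(nₕ−1)sₕ² = 82·408.04 + 51·635.04 + 62·174.24 = 76649.2.
s²ₚ = 76649.2 / 195 = 393.0728... → 393.07.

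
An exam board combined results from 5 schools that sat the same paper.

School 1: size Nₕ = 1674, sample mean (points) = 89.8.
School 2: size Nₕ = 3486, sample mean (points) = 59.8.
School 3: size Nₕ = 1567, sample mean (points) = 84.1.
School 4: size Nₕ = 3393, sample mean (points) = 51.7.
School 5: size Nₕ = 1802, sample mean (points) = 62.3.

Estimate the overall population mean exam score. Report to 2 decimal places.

65.28

x̄_st = (Σ Nₕx̄ₕ) / (Σ Nₕ) = (1674·89.8 + 3486·59.8 + 1567·84.1 + 3393·51.7 + 1802·62.3) / 11922
= 778255.4 / 11922 = 65.2789... → 65.28.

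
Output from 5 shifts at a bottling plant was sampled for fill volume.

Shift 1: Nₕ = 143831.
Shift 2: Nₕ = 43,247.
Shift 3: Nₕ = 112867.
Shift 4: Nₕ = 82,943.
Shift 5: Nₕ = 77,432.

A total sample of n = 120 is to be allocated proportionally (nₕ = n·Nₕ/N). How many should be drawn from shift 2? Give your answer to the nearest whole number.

N = 143831 + 43247 + 112867 + 82943 + 77432 = 460320.
n_2 = 120·43247/460320 = 11.274... → 11.

11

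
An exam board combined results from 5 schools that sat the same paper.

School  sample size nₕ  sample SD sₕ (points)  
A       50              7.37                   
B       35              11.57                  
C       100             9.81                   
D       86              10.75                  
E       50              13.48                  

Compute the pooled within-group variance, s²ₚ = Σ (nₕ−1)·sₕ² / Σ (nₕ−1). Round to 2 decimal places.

112.24

Degrees of freedom: 49 + 34 + 99 + 85 + 49 = 316.
Σ(nₕ−1)sₕ² = 49·54.3169 + 34·133.8649 + 99·96.2361 + 85·115.5625 + 49·181.7104 = 35466.9307.
s²ₚ = 35466.9307 / 316 = 112.2371... → 112.24.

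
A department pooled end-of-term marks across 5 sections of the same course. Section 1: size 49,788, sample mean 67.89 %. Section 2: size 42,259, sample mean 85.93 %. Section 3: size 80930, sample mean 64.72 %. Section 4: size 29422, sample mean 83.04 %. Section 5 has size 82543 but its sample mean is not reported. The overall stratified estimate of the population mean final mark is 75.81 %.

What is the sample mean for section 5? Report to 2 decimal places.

N = 49788 + 42259 + 80930 + 29422 + 82543 = 284942.
Overall total = μ·N = 75.81·284942 = 21601453.02.
Subtract the known strata: 49788·67.89 + 42259·85.93 + 80930·64.72 + 29422·83.04 = 14692415.67.
Remaining total for section 5: 21601453.02 − 14692415.67 = 6909037.35.
Divide by its size: 6909037.35 / 82543 = 83.7023... → 83.70.

83.70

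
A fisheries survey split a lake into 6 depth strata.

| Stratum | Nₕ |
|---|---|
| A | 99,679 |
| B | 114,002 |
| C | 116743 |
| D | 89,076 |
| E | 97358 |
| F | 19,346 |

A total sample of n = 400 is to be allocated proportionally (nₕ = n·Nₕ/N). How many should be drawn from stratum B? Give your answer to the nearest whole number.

Share of stratum B = 114002/536204 = 0.21261.
Allocate 400 × 0.21261 = 85.044... → 85.

85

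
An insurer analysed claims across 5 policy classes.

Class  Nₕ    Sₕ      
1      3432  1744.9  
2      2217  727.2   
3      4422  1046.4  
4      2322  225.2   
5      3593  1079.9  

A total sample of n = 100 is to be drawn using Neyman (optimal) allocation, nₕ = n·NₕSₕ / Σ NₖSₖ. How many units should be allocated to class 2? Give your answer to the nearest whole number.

Σ NₕSₕ = 3432·1744.9 + 2217·727.2 + 4422·1046.4 + 2322·225.2 + 3593·1079.9 = 16630875.1.
Share for 2: 1612202.4/16630875.1 = 0.09694.
n_2 = 100 × 0.09694 = 9.694... → 10.

10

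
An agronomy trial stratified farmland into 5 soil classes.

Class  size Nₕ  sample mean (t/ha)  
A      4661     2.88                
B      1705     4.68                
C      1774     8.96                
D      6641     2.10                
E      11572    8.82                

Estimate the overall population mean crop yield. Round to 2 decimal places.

N = 26353; weights Wₕ = Nₕ/N = (0.1769, 0.0647, 0.0673, 0.2520, 0.4391).
x̄_st = Σ Wₕ·x̄ₕ = 0.1769·2.88 + 0.0647·4.68 + 0.0673·8.96 + 0.2520·2.10 + 0.4391·8.82 ≈ 5.8175...
→ 5.82.

5.82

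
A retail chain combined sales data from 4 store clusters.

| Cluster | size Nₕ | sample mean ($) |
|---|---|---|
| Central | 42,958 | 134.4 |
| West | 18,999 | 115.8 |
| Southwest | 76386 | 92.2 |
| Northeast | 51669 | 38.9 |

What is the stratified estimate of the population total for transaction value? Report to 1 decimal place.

17026352.7

Population total = Σ Nₕ·x̄ₕ (each stratum's size times its mean).
42958·134.4 + 18999·115.8 + 76386·92.2 + 51669·38.9 = 5773555.2 + 2200084.2 + 7042789.2 + 2009924.1 = 17026352.7.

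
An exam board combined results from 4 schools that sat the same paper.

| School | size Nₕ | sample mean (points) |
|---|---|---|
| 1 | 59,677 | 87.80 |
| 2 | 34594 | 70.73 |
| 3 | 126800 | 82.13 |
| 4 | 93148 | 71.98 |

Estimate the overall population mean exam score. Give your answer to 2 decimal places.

78.94

N = 314219; weights Wₕ = Nₕ/N = (0.1899, 0.1101, 0.4035, 0.2964).
x̄_st = Σ Wₕ·x̄ₕ = 0.1899·87.80 + 0.1101·70.73 + 0.4035·82.13 + 0.2964·71.98 ≈ 78.9429...
→ 78.94.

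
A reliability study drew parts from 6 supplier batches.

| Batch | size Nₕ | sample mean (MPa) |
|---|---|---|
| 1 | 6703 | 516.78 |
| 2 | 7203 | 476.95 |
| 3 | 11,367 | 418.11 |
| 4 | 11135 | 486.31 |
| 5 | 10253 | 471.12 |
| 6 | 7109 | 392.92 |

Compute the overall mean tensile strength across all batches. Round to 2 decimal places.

459.19

N = 53770; weights Wₕ = Nₕ/N = (0.1247, 0.1340, 0.2114, 0.2071, 0.1907, 0.1322).
x̄_st = Σ Wₕ·x̄ₕ = 0.1247·516.78 + 0.1340·476.95 + 0.2114·418.11 + 0.2071·486.31 + 0.1907·471.12 + 0.1322·392.92 ≈ 459.1934...
→ 459.19.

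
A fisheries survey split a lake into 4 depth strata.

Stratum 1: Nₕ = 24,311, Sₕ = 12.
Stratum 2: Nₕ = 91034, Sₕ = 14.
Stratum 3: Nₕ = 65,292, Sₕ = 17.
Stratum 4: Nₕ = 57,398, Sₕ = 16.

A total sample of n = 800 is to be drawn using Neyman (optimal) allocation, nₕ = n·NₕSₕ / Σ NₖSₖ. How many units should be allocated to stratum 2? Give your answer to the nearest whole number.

Σ NₕSₕ = 24311·12 + 91034·14 + 65292·17 + 57398·16 = 3594540.
Share for 2: 1274476/3594540 = 0.35456.
n_2 = 800 × 0.35456 = 283.647... → 284.

284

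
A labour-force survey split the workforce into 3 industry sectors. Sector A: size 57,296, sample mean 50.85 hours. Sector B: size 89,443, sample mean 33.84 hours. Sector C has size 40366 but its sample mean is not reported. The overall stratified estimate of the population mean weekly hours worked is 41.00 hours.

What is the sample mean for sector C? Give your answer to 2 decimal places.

N = 57296 + 89443 + 40366 = 187105.
Overall total = μ·N = 41.00·187105 = 7671305.
Subtract the known strata: 57296·50.85 + 89443·33.84 = 5940252.72.
Remaining total for sector C: 7671305 − 5940252.72 = 1731052.28.
Divide by its size: 1731052.28 / 40366 = 42.8839... → 42.88.

42.88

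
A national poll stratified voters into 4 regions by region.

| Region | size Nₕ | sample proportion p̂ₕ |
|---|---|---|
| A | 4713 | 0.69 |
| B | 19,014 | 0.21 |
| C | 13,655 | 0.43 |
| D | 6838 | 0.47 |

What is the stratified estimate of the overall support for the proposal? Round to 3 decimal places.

0.369

Wₕ = Nₕ/N with N = 44220: 0.1066, 0.4300, 0.3088, 0.1546.
p̂_st = 0.1066·0.69 + 0.4300·0.21 + 0.3088·0.43 + 0.1546·0.47 ≈ 0.36930... → 0.369.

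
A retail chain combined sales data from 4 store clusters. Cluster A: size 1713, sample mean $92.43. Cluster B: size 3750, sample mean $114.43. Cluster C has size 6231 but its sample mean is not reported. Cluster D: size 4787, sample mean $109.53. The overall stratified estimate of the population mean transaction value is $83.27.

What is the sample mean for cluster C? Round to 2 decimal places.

41.82

Σ Nₕx̄ₕ = N·μ, so 6231·x̄_C = 16481·83.27 − (1713·92.43 + 3750·114.43 + 4787·109.53).
= 1372372.87 − 1111765.2 = 260607.67.
x̄_C = 260607.67 / 6231 = 41.8244... → 41.82.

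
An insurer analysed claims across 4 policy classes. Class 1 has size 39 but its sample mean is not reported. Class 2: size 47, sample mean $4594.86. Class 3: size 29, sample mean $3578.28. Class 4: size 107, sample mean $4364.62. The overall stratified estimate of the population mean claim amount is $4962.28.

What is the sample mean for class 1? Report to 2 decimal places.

N = 39 + 47 + 29 + 107 = 222.
Overall total = μ·N = 4962.28·222 = 1101626.16.
Subtract the known strata: 47·4594.86 + 29·3578.28 + 107·4364.62 = 786742.88.
Remaining total for class 1: 1101626.16 − 786742.88 = 314883.28.
Divide by its size: 314883.28 / 39 = 8073.9303... → 8073.93.

8073.93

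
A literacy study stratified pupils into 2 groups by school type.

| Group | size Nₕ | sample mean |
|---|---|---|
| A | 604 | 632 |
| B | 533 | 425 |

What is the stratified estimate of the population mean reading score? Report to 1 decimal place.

535.0

x̄_st = (Σ Nₕx̄ₕ) / (Σ Nₕ) = (604·632 + 533·425) / 1137
= 608253 / 1137 = 534.963... → 535.0.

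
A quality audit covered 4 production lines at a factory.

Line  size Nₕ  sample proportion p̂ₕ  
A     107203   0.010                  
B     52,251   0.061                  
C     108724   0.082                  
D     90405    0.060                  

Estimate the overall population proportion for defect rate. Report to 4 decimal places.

0.0519

Wₕ = Nₕ/N with N = 358583: 0.2990, 0.1457, 0.3032, 0.2521.
p̂_st = 0.2990·0.010 + 0.1457·0.061 + 0.3032·0.082 + 0.2521·0.060 ≈ 0.051868... → 0.0519.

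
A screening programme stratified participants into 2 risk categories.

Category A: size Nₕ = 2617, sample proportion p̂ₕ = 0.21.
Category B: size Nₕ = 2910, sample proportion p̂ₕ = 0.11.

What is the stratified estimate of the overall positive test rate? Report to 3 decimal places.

N = 2617 + 2910 = 5527.
Overall proportion = Σ (Nₕ/N)·p̂ₕ.
Σ Nₕp̂ₕ = 549.57 + 320.1 = 869.67.
869.67 / 5527 = 0.15735... → 0.157.

0.157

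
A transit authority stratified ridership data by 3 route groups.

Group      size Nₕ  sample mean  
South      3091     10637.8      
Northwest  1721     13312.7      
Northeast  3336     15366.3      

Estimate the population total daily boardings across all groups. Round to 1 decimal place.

Estimate total by summing Nₕ·x̄ₕ over strata.
3091·10637.8 + 1721·13312.7 + 3336·15366.3 = 32881439.8 + 22911156.7 + 51261976.8 = 107054573.3.

107054573.3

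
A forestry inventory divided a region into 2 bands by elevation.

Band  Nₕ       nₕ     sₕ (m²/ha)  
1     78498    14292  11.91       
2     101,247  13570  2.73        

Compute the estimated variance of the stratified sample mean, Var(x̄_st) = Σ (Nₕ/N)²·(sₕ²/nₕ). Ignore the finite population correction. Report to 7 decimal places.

N = 179745; Wₕ = Nₕ/N.
band 1: (78498/179745)²·11.91²/14292 = 0.0018929279
band 2: (101247/179745)²·2.73²/13570 = 0.0001742594
Sum = 0.0020671872 → 0.0020672.

0.0020672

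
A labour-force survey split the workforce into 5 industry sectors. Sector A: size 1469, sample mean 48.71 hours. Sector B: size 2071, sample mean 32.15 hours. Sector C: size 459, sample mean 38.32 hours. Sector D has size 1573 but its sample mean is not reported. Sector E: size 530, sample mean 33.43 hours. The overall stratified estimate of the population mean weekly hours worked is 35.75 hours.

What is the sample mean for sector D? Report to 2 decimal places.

28.42

Σ Nₕx̄ₕ = N·μ, so 1573·x̄_D = 6102·35.75 − (1469·48.71 + 2071·32.15 + 459·38.32 + 530·33.43).
= 218146.5 − 173444.42 = 44702.08.
x̄_D = 44702.08 / 1573 = 28.4184... → 28.42.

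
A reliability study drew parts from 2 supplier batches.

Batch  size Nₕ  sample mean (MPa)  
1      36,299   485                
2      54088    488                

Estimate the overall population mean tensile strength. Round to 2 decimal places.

x̄_st = (Σ Nₕx̄ₕ) / (Σ Nₕ) = (36299·485 + 54088·488) / 90387
= 43999959 / 90387 = 486.7952... → 486.80.

486.80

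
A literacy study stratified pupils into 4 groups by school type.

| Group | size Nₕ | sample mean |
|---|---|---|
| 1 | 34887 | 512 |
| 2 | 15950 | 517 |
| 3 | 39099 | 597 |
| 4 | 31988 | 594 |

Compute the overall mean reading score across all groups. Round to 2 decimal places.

561.43

N = 121924; weights Wₕ = Nₕ/N = (0.2861, 0.1308, 0.3207, 0.2624).
x̄_st = Σ Wₕ·x̄ₕ = 0.2861·512 + 0.1308·517 + 0.3207·597 + 0.2624·594 ≈ 561.4257...
→ 561.43.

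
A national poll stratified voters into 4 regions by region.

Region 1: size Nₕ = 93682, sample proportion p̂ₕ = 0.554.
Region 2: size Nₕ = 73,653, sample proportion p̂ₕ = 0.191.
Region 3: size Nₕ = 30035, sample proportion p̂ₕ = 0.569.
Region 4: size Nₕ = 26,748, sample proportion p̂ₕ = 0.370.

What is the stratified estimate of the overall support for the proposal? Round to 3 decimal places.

Wₕ = Nₕ/N with N = 224118: 0.4180, 0.3286, 0.1340, 0.1193.
p̂_st = 0.4180·0.554 + 0.3286·0.191 + 0.1340·0.569 + 0.1193·0.370 ≈ 0.41476... → 0.415.

0.415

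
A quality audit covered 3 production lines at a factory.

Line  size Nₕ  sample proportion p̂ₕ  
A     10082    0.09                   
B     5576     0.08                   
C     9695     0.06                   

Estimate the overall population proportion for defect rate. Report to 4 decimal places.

Wₕ = Nₕ/N with N = 25353: 0.3977, 0.2199, 0.3824.
p̂_st = 0.3977·0.09 + 0.2199·0.08 + 0.3824·0.06 ≈ 0.076329... → 0.0763.

0.0763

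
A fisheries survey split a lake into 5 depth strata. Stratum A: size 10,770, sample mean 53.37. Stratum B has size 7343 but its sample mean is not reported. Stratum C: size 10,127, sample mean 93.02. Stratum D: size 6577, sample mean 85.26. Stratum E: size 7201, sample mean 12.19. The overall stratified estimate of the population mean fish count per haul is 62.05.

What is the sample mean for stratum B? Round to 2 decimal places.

60.18

Σ Nₕx̄ₕ = N·μ, so 7343·x̄_B = 42018·62.05 − (10770·53.37 + 10127·93.02 + 6577·85.26 + 7201·12.19).
= 2607216.9 − 2165343.65 = 441873.25.
x̄_B = 441873.25 / 7343 = 60.1761... → 60.18.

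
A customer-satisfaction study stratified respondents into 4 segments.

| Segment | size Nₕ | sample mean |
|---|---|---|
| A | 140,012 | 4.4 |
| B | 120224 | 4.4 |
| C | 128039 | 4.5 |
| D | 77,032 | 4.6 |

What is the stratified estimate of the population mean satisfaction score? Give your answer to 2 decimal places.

4.46

N = 465307; weights Wₕ = Nₕ/N = (0.3009, 0.2584, 0.2752, 0.1656).
x̄_st = Σ Wₕ·x̄ₕ = 0.3009·4.4 + 0.2584·4.4 + 0.2752·4.5 + 0.1656·4.6 ≈ 4.4606...
→ 4.46.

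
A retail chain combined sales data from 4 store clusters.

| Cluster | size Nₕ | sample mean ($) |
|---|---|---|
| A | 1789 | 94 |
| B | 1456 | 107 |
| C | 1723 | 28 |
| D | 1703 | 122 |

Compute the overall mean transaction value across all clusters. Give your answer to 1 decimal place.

86.9

N = 6671; weights Wₕ = Nₕ/N = (0.2682, 0.2183, 0.2583, 0.2553).
x̄_st = Σ Wₕ·x̄ₕ = 0.2682·94 + 0.2183·107 + 0.2583·28 + 0.2553·122 ≈ 86.939...
→ 86.9.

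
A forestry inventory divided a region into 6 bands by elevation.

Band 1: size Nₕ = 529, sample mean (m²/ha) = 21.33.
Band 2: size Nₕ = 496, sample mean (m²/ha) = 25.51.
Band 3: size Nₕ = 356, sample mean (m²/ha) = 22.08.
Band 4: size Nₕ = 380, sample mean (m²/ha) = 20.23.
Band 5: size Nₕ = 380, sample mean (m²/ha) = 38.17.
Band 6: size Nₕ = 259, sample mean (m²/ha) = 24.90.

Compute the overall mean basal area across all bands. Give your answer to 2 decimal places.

25.18

N = 2400; weights Wₕ = Nₕ/N = (0.2204, 0.2067, 0.1483, 0.1583, 0.1583, 0.1079).
x̄_st = Σ Wₕ·x̄ₕ = 0.2204·21.33 + 0.2067·25.51 + 0.1483·22.08 + 0.1583·20.23 + 0.1583·38.17 + 0.1079·24.90 ≈ 25.1825...
→ 25.18.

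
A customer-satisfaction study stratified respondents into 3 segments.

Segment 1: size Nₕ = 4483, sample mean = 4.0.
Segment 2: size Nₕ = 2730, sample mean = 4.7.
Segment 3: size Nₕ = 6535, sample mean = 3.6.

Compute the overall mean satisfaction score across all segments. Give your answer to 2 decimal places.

3.95

N = 4483 + 2730 + 6535 = 13748.
Weight each subgroup mean by Nₕ/N and sum.
Σ Nₕx̄ₕ = 4483·4.0 + 2730·4.7 + 6535·3.6 = 17932 + 12831 + 23526 = 54289.
Divide by N: 54289 / 13748 = 3.9489... → 3.95.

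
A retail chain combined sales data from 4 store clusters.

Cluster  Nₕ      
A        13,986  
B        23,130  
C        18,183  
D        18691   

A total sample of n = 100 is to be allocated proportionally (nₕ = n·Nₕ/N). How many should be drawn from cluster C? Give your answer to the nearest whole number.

25

N = 13986 + 23130 + 18183 + 18691 = 73990.
n_C = 100·18183/73990 = 24.575... → 25.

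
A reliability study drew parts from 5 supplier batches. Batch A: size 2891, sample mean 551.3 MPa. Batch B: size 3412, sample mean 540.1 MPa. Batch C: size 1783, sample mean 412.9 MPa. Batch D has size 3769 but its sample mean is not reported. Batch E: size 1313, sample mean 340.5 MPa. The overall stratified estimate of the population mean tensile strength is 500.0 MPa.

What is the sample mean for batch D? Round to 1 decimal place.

521.1

N = 2891 + 3412 + 1783 + 3769 + 1313 = 13168.
Overall total = μ·N = 500.0·13168 = 6584000.
Subtract the known strata: 2891·551.3 + 3412·540.1 + 1783·412.9 + 1313·340.5 = 4619906.7.
Remaining total for batch D: 6584000 − 4619906.7 = 1964093.3.
Divide by its size: 1964093.3 / 3769 = 521.118... → 521.1.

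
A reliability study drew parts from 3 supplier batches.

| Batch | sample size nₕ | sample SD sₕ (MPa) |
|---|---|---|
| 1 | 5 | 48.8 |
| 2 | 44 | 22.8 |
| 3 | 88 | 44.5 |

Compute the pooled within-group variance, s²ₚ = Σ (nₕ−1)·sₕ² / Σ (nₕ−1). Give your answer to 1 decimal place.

1523.6

1: (5−1)·48.8² = 4·2381.44 = 9525.76
2: (44−1)·22.8² = 43·519.84 = 22353.12
3: (88−1)·44.5² = 87·1980.25 = 172281.75
Numerator = 204160.63; denominator = Σ(nₕ−1) = 134.
s²ₚ = 204160.63/134 = 1523.587... → 1523.6.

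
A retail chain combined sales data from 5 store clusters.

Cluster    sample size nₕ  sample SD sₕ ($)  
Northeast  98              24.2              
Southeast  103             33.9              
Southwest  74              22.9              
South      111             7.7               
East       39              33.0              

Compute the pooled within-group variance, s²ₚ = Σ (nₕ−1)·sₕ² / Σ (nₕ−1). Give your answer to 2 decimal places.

619.55

Northeast: (98−1)·24.2² = 97·585.64 = 56807.08
Southeast: (103−1)·33.9² = 102·1149.21 = 117219.42
Southwest: (74−1)·22.9² = 73·524.41 = 38281.93
South: (111−1)·7.7² = 110·59.29 = 6521.9
East: (39−1)·33.0² = 38·1089 = 41382
Numerator = 260212.33; denominator = Σ(nₕ−1) = 420.
s²ₚ = 260212.33/420 = 619.5532... → 619.55.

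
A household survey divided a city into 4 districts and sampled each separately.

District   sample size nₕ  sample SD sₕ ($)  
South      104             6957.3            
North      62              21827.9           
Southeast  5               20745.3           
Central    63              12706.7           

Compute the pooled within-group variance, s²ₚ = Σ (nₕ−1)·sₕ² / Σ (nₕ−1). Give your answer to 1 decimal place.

199050037.2

Degrees of freedom: 103 + 61 + 4 + 62 = 230.
Σ(nₕ−1)sₕ² = 103·48404023.29 + 61·476457218.41 + 4·430367472.09 + 62·161460224.89 = 45781508553.42.
s²ₚ = 45781508553.42 / 230 = 199050037.189... → 199050037.2.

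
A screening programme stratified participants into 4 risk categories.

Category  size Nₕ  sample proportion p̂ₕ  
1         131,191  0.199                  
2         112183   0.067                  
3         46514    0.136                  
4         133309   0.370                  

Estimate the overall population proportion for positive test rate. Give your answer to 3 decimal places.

0.211

Wₕ = Nₕ/N with N = 423197: 0.3100, 0.2651, 0.1099, 0.3150.
p̂_st = 0.3100·0.199 + 0.2651·0.067 + 0.1099·0.136 + 0.3150·0.370 ≈ 0.21095... → 0.211.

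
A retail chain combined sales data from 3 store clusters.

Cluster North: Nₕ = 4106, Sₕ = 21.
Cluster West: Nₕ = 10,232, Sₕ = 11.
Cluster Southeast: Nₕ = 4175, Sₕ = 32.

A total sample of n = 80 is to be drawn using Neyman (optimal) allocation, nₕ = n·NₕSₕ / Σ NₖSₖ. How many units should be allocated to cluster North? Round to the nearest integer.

21

North: NₕSₕ = 4106·21 = 86226
West: NₕSₕ = 10232·11 = 112552
Southeast: NₕSₕ = 4175·32 = 133600
Σ NₕSₕ = 332378.
n_North = 80·86226/332378 = 20.754... → 21.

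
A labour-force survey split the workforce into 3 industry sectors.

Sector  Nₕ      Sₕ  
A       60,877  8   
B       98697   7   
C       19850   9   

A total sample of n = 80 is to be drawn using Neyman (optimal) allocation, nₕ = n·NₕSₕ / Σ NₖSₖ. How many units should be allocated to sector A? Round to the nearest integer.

A: NₕSₕ = 60877·8 = 487016
B: NₕSₕ = 98697·7 = 690879
C: NₕSₕ = 19850·9 = 178650
Σ NₕSₕ = 1356545.
n_A = 80·487016/1356545 = 28.721... → 29.

29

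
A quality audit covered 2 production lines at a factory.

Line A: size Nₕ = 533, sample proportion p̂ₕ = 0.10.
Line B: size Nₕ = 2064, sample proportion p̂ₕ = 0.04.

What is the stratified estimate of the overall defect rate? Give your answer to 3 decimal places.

0.052

N = 533 + 2064 = 2597.
Overall proportion = Σ (Nₕ/N)·p̂ₕ.
Σ Nₕp̂ₕ = 53.3 + 82.56 = 135.86.
135.86 / 2597 = 0.05231... → 0.052.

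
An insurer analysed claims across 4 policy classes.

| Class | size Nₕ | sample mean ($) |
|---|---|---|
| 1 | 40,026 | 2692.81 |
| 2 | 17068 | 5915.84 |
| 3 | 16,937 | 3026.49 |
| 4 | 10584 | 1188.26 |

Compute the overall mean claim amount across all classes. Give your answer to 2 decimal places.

3221.53

x̄_st = (Σ Nₕx̄ₕ) / (Σ Nₕ) = (40026·2692.81 + 17068·5915.84 + 16937·3026.49 + 10584·1188.26) / 84615
= 272590175.15 / 84615 = 3221.5349... → 3221.53.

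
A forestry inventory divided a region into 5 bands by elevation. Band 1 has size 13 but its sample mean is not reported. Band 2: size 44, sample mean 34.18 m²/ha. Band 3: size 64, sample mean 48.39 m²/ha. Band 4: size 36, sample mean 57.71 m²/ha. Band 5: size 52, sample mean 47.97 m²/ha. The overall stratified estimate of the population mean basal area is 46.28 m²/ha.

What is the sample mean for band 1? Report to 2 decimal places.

38.43

N = 13 + 44 + 64 + 36 + 52 = 209.
Overall total = μ·N = 46.28·209 = 9672.52.
Subtract the known strata: 44·34.18 + 64·48.39 + 36·57.71 + 52·47.97 = 9172.88.
Remaining total for band 1: 9672.52 − 9172.88 = 499.64.
Divide by its size: 499.64 / 13 = 38.4338... → 38.43.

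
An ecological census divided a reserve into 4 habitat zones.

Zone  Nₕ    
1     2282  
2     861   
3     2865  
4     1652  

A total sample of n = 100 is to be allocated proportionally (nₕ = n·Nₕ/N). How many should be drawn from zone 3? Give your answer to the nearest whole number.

37

Share of zone 3 = 2865/7660 = 0.37402.
Allocate 100 × 0.37402 = 37.402... → 37.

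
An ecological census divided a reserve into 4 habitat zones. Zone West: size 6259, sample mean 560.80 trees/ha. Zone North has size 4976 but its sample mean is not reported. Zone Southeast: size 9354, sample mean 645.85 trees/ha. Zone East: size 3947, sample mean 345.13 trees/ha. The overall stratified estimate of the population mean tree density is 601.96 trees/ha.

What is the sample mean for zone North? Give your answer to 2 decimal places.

N = 6259 + 4976 + 9354 + 3947 = 24536.
Overall total = μ·N = 601.96·24536 = 14769690.56.
Subtract the known strata: 6259·560.80 + 9354·645.85 + 3947·345.13 = 10913556.21.
Remaining total for zone North: 14769690.56 − 10913556.21 = 3856134.35.
Divide by its size: 3856134.35 / 4976 = 774.9466... → 774.95.

774.95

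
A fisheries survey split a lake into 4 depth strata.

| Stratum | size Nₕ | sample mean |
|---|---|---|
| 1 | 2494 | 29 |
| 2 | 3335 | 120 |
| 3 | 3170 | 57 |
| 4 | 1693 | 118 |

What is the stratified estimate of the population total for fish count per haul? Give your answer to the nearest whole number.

Estimate total by summing Nₕ·x̄ₕ over strata.
2494·29 + 3335·120 + 3170·57 + 1693·118 = 72326 + 400200 + 180690 + 199774 = 852990.

852990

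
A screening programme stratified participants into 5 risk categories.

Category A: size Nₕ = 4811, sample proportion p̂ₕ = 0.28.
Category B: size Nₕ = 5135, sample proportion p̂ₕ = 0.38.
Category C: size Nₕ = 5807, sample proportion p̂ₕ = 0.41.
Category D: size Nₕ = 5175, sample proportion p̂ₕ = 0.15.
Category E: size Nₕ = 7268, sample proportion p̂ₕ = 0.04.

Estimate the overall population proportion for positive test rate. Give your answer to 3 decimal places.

Wₕ = Nₕ/N with N = 28196: 0.1706, 0.1821, 0.2060, 0.1835, 0.2578.
p̂_st = 0.1706·0.28 + 0.1821·0.38 + 0.2060·0.41 + 0.1835·0.15 + 0.2578·0.04 ≈ 0.23926... → 0.239.

0.239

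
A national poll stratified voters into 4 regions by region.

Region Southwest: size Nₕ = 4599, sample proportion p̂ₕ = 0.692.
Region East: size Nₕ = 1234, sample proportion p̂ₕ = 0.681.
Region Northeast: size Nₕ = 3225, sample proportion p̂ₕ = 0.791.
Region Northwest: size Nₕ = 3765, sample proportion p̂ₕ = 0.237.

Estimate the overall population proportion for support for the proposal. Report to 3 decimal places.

N = 4599 + 1234 + 3225 + 3765 = 12823.
Overall proportion = Σ (Nₕ/N)·p̂ₕ.
Σ Nₕp̂ₕ = 3182.508 + 840.354 + 2550.975 + 892.305 = 7466.142.
7466.142 / 12823 = 0.58225... → 0.582.

0.582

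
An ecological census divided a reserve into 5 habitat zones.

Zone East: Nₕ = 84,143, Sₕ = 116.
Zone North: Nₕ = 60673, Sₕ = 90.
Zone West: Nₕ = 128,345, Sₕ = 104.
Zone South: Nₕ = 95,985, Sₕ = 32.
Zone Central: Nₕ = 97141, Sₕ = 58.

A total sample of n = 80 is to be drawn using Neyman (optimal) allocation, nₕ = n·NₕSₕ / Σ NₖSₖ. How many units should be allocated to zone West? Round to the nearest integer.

East: NₕSₕ = 84143·116 = 9760588
North: NₕSₕ = 60673·90 = 5460570
West: NₕSₕ = 128345·104 = 13347880
South: NₕSₕ = 95985·32 = 3071520
Central: NₕSₕ = 97141·58 = 5634178
Σ NₕSₕ = 37274736.
n_West = 80·13347880/37274736 = 28.648... → 29.

29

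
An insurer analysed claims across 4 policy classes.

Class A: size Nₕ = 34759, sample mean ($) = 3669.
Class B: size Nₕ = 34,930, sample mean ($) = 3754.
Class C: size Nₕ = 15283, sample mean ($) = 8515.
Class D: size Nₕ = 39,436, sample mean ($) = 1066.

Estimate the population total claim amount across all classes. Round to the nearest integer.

Population total = Σ Nₕ·x̄ₕ (each stratum's size times its mean).
34759·3669 + 34930·3754 + 15283·8515 + 39436·1066 = 127530771 + 131127220 + 130134745 + 42038776 = 430831512.

430831512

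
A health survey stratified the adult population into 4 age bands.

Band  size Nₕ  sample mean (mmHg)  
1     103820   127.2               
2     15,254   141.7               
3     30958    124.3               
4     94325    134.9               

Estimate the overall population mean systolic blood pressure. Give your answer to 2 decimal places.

N = 244357; weights Wₕ = Nₕ/N = (0.4249, 0.0624, 0.1267, 0.3860).
x̄_st = Σ Wₕ·x̄ₕ = 0.4249·127.2 + 0.0624·141.7 + 0.1267·124.3 + 0.3860·134.9 ≈ 130.7101...
→ 130.71.

130.71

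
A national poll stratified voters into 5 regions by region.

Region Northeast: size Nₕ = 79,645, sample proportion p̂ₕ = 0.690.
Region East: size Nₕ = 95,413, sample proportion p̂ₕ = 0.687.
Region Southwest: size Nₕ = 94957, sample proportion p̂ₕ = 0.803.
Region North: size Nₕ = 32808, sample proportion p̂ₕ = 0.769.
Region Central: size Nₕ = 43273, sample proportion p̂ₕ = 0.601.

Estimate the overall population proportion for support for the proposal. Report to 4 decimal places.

N = 79645 + 95413 + 94957 + 32808 + 43273 = 346096.
Overall proportion = Σ (Nₕ/N)·p̂ₕ.
Σ Nₕp̂ₕ = 54955.05 + 65548.731 + 76250.471 + 25229.352 + 26007.073 = 247990.677.
247990.677 / 346096 = 0.716537... → 0.7165.

0.7165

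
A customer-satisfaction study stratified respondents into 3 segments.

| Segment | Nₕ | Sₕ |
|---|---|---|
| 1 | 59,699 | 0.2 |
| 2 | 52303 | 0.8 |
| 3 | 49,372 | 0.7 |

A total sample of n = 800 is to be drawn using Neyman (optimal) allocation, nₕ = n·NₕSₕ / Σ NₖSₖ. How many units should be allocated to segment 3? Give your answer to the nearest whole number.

313

1: NₕSₕ = 59699·0.2 = 11939.8
2: NₕSₕ = 52303·0.8 = 41842.4
3: NₕSₕ = 49372·0.7 = 34560.4
Σ NₕSₕ = 88342.6.
n_3 = 800·34560.4/88342.6 = 312.967... → 313.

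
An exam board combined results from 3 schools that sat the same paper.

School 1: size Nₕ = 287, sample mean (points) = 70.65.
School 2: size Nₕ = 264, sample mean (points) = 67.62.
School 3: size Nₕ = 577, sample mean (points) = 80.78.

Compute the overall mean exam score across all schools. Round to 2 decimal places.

75.12

x̄_st = (Σ Nₕx̄ₕ) / (Σ Nₕ) = (287·70.65 + 264·67.62 + 577·80.78) / 1128
= 84738.29 / 1128 = 75.1226... → 75.12.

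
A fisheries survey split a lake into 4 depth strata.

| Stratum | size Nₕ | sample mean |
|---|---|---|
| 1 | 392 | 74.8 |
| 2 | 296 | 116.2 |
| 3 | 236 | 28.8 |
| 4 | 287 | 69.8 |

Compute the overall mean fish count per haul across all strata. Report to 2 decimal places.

N = 392 + 296 + 236 + 287 = 1211.
Overall mean = Σ (Nₕ/N)·x̄ₕ — weight by population share, not a simple average.
Σ Nₕx̄ₕ = 392·74.8 + 296·116.2 + 236·28.8 + 287·69.8 = 29321.6 + 34395.2 + 6796.8 + 20032.6 = 90546.2.
Divide by N: 90546.2 / 1211 = 74.7698... → 74.77.

74.77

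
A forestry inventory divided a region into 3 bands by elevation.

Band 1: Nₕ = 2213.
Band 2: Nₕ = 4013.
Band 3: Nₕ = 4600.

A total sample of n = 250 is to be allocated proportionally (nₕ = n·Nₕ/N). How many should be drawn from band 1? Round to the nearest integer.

51

N = 2213 + 4013 + 4600 = 10826.
n_1 = 250·2213/10826 = 51.104... → 51.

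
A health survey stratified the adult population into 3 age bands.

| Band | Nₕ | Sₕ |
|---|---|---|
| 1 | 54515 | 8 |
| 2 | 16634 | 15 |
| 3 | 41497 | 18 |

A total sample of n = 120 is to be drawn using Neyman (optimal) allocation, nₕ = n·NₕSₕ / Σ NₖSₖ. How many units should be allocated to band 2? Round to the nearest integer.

21

1: NₕSₕ = 54515·8 = 436120
2: NₕSₕ = 16634·15 = 249510
3: NₕSₕ = 41497·18 = 746946
Σ NₕSₕ = 1432576.
n_2 = 120·249510/1432576 = 20.900... → 21.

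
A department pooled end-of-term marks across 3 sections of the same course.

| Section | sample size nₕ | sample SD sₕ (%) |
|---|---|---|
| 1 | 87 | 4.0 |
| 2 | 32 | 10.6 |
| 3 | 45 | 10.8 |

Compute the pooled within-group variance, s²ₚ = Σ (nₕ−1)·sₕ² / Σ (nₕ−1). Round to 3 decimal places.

1: (87−1)·4.0² = 86·16 = 1376
2: (32−1)·10.6² = 31·112.36 = 3483.16
3: (45−1)·10.8² = 44·116.64 = 5132.16
Numerator = 9991.32; denominator = Σ(nₕ−1) = 161.
s²ₚ = 9991.32/161 = 62.05789... → 62.058.

62.058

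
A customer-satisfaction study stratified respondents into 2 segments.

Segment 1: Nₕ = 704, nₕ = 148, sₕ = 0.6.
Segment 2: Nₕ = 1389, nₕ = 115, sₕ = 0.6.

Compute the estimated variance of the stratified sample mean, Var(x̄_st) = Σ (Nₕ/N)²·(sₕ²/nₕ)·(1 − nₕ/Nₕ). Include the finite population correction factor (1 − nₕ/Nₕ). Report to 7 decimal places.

N = 2093; Wₕ = Nₕ/N.
segment 1: (704/2093)²·0.6²/148·(1 − 148/704) = 0.0002173451
segment 2: (1389/2093)²·0.6²/115·(1 − 115/1389) = 0.0012645554
Sum = 0.0014819005 → 0.0014819.

0.0014819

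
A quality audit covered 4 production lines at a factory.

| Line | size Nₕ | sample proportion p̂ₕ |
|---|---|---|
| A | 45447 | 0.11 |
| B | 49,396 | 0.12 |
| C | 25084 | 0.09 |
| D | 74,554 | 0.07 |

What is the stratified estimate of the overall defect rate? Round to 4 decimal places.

0.0946

Wₕ = Nₕ/N with N = 194481: 0.2337, 0.2540, 0.1290, 0.3833.
p̂_st = 0.2337·0.11 + 0.2540·0.12 + 0.1290·0.09 + 0.3833·0.07 ≈ 0.094626... → 0.0946.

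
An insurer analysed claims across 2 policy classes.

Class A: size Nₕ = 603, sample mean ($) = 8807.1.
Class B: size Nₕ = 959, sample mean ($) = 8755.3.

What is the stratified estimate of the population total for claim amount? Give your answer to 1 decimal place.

13707014.0

Population total = Σ Nₕ·x̄ₕ (each stratum's size times its mean).
603·8807.1 + 959·8755.3 = 5310681.3 + 8396332.7 = 13707014.0.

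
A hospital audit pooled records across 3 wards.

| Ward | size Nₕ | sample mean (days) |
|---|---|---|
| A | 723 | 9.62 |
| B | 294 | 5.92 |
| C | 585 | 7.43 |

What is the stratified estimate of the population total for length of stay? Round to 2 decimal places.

13042.29

Population total = Σ Nₕ·x̄ₕ (each stratum's size times its mean).
723·9.62 + 294·5.92 + 585·7.43 = 6955.26 + 1740.48 + 4346.55 = 13042.29.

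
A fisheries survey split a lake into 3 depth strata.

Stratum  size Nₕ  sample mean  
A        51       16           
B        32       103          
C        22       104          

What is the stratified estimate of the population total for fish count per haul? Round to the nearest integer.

6400

Estimate total by summing Nₕ·x̄ₕ over strata.
51·16 + 32·103 + 22·104 = 816 + 3296 + 2288 = 6400.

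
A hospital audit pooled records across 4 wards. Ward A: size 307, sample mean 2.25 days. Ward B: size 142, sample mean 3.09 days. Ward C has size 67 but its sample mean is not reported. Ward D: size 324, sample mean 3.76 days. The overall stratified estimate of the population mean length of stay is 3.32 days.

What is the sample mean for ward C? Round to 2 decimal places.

6.58

N = 307 + 142 + 67 + 324 = 840.
Overall total = μ·N = 3.32·840 = 2788.8.
Subtract the known strata: 307·2.25 + 142·3.09 + 324·3.76 = 2347.77.
Remaining total for ward C: 2788.8 − 2347.77 = 441.03.
Divide by its size: 441.03 / 67 = 6.5825... → 6.58.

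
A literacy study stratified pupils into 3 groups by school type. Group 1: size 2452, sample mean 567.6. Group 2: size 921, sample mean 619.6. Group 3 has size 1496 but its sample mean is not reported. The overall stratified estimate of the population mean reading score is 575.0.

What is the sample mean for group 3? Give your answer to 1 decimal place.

559.7

Σ Nₕx̄ₕ = N·μ, so 1496·x̄_3 = 4869·575.0 − (2452·567.6 + 921·619.6).
= 2799675 − 1962406.8 = 837268.2.
x̄_3 = 837268.2 / 1496 = 559.671... → 559.7.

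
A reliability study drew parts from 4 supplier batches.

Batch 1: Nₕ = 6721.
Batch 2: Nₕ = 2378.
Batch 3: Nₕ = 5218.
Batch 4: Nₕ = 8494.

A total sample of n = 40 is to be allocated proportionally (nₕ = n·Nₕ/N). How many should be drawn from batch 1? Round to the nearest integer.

12

N = 6721 + 2378 + 5218 + 8494 = 22811.
n_1 = 40·6721/22811 = 11.786... → 12.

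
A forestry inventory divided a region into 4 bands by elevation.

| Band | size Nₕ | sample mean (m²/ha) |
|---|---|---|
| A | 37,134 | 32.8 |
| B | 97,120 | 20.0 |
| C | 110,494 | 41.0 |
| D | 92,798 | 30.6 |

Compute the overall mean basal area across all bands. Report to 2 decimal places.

N = 337546; weights Wₕ = Nₕ/N = (0.1100, 0.2877, 0.3273, 0.2749).
x̄_st = Σ Wₕ·x̄ₕ = 0.1100·32.8 + 0.2877·20.0 + 0.3273·41.0 + 0.2749·30.6 ≈ 31.1965...
→ 31.20.

31.20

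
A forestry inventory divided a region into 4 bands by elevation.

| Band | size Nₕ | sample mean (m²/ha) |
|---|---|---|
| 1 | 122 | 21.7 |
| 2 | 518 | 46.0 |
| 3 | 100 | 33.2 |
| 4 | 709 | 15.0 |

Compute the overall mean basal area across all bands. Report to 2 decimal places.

N = 122 + 518 + 100 + 709 = 1449.
Overall mean = Σ (Nₕ/N)·x̄ₕ — weight by population share, not a simple average.
Σ Nₕx̄ₕ = 122·21.7 + 518·46.0 + 100·33.2 + 709·15.0 = 2647.4 + 23828 + 3320 + 10635 = 40430.4.
Divide by N: 40430.4 / 1449 = 27.9023... → 27.90.

27.90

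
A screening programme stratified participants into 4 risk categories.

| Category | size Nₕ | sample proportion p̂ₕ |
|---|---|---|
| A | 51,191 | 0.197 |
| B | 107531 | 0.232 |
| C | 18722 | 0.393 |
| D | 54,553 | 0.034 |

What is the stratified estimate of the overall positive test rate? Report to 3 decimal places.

0.191

Wₕ = Nₕ/N with N = 231997: 0.2207, 0.4635, 0.0807, 0.2351.
p̂_st = 0.2207·0.197 + 0.4635·0.232 + 0.0807·0.393 + 0.2351·0.034 ≈ 0.19071... → 0.191.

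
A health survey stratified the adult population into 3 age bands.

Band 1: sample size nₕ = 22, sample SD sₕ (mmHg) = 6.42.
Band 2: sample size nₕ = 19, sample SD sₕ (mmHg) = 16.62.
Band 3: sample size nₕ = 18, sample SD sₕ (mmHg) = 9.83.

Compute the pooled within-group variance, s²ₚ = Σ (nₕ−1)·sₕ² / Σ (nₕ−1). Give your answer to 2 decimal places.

Degrees of freedom: 21 + 18 + 17 = 56.
Σ(nₕ−1)sₕ² = 21·41.2164 + 18·276.2244 + 17·96.6289 = 7480.2749.
s²ₚ = 7480.2749 / 56 = 133.5763... → 133.58.

133.58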